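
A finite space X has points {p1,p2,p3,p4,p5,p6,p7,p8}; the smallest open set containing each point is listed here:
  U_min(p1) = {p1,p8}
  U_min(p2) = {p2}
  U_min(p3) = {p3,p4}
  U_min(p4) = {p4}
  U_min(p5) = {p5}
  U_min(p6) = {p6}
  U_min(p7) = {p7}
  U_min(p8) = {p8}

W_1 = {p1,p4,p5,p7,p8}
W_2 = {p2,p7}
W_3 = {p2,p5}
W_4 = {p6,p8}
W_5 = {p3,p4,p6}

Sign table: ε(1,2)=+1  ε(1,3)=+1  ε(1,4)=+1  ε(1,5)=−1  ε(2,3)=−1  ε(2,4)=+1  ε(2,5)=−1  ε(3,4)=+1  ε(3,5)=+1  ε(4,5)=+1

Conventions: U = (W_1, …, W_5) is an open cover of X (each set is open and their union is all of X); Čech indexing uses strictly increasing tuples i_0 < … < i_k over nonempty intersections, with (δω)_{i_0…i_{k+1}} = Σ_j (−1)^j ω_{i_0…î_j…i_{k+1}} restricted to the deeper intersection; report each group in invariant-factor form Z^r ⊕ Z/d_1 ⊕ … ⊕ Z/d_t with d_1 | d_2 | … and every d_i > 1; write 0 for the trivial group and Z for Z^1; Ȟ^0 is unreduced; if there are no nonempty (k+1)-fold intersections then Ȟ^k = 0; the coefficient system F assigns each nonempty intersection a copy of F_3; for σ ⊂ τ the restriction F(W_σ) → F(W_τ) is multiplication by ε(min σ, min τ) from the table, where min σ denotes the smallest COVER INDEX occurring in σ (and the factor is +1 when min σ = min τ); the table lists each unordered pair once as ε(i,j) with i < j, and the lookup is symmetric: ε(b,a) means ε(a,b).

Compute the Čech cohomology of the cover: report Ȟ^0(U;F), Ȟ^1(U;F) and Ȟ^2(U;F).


intersection data:
  W12={p7} W13={p5} W14={p8} W15={p4} W23={p2} W45={p6}
C dims 5,6; δ0: rk_F3 5
Ȟ^0 = (5 − 5) − 0 = 0, so Ȟ^0 ≅ 0
Ȟ^1 = (6 − 0) − 5 = 1, so Ȟ^1 ≅ Z/3
Ȟ^2 = (0 − 0) − 0 = 0, so Ȟ^2 ≅ 0

Ȟ^0 ≅ 0,  Ȟ^1 ≅ Z/3,  Ȟ^2 ≅ 0


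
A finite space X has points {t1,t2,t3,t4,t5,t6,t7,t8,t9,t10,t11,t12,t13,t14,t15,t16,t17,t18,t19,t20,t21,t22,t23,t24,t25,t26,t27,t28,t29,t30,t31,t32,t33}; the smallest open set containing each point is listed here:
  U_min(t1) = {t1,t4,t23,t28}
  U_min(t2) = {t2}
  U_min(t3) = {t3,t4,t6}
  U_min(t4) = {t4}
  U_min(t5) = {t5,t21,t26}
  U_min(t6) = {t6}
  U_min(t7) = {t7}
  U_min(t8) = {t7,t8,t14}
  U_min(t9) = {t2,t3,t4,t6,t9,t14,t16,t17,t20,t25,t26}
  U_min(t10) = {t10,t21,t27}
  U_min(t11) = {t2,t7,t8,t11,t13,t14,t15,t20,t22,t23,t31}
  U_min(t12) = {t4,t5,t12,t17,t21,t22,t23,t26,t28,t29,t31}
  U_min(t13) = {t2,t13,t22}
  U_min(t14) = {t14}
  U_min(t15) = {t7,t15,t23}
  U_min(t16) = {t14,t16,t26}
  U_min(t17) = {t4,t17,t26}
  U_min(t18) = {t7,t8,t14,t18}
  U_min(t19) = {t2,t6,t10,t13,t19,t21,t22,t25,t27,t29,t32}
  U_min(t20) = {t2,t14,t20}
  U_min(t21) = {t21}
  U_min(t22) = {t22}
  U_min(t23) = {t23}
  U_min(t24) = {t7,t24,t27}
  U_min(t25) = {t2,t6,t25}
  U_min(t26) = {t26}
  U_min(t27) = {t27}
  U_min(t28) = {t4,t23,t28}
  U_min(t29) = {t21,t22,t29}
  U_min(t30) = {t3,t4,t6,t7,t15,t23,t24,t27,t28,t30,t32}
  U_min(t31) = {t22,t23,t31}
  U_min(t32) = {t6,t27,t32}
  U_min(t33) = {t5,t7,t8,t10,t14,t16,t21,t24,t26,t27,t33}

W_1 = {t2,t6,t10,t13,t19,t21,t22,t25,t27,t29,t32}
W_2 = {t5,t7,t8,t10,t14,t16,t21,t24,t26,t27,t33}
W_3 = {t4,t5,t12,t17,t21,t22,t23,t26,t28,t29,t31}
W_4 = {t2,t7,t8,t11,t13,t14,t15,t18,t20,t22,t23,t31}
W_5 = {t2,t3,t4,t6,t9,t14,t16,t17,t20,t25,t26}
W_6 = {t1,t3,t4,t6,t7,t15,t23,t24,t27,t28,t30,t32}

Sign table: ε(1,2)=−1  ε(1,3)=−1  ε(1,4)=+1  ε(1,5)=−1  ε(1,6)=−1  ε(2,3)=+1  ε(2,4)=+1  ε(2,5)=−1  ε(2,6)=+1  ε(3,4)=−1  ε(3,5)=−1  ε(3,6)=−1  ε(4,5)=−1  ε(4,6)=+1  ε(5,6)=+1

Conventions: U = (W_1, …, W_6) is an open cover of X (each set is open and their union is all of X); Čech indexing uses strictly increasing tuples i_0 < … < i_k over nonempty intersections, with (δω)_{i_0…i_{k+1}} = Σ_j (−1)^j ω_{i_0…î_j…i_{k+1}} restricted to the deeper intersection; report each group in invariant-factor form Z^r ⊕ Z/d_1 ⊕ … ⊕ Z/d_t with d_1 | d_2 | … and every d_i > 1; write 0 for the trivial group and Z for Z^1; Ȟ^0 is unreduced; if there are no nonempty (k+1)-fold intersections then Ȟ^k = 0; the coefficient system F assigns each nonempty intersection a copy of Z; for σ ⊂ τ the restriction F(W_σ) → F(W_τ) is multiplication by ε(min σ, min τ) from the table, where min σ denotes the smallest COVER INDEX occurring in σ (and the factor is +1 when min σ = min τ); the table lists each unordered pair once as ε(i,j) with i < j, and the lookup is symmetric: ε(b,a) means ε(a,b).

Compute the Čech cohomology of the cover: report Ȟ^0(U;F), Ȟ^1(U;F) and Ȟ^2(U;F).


Ȟ^0(U;F) ≅ 0, Ȟ^1(U;F) ≅ Z/2, Ȟ^2(U;F) ≅ Z

cover nerve:
  W12={t10,t21,t27} W13={t21,t22,t29} W14={t2,t13,t22} W15={t2,t6,t25} W16={t6,t27,t32} W23={t5,t21,t26} W24={t7,t8,t14} W25={t14,t16,t26} W26={t7,t24,t27} W34={t22,t23,t31} W35={t4,t17,t26} W36={t4,t23,t28} W45={t2,t14,t20} W46={t7,t15,t23} W56={t3,t4,t6}
  W123={t21} W126={t27} W134={t22} W145={t2} W156={t6} W235={t26} W245={t14} W246={t7} W346={t23} W356={t4}
C dims 6,15,10; δ0: rk 6, SNF 1^5·2; δ1: rk 9, SNF 1^9
Ȟ^0: (6−6)−0=0 ⇒ 0
Ȟ^1: (15−9)−6=0 plus torsion [2] ⇒ Z/2
Ȟ^2: (10−0)−9=1 ⇒ Z


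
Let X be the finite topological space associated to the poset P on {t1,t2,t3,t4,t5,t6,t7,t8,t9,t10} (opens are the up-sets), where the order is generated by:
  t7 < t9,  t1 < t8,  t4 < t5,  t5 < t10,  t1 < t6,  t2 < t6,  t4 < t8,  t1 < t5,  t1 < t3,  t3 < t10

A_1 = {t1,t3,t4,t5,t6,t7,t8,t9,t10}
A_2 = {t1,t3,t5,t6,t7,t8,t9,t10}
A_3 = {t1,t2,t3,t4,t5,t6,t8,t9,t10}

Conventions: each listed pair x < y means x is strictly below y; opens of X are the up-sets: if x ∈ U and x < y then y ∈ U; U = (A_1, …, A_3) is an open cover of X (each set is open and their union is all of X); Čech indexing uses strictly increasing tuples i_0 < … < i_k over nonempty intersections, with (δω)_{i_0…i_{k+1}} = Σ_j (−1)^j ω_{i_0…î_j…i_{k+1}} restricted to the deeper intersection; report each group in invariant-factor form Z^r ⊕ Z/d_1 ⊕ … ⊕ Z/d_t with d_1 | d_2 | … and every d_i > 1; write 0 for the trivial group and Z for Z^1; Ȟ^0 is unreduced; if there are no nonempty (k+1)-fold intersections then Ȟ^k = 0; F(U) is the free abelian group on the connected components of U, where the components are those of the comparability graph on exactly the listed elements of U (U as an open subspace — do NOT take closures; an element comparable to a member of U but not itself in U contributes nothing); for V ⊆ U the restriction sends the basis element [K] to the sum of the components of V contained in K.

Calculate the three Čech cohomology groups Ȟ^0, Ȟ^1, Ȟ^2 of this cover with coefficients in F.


Ȟ^0 ≅ Z^2; Ȟ^1 ≅ 0; Ȟ^2 ≅ 0

nerve simplices:
  A12={t1,t3,t5,t6,t7,t8,t9,t10} A13={t1,t3,t4,t5,t6,t8,t9,t10} A23={t1,t3,t5,t6,t8,t9,t10}
  A123={t1,t3,t5,t6,t8,t9,t10}
components per intersection:
  A1: {t1,t3,t4,t5,t6,t8,t10} {t7,t9}
  A2: {t1,t3,t5,t6,t8,t10} {t7,t9}
  A3: {t1,t2,t3,t4,t5,t6,t8,t10} {t9}
  A12: {t1,t3,t5,t6,t8,t10} {t7,t9}
  A13: {t1,t3,t4,t5,t6,t8,t10} {t9}
  A23: {t1,t3,t5,t6,t8,t10} {t9}
  A123: {t1,t3,t5,t6,t8,t10} {t9}
C dims 6,6,2; δ0: rk 4, SNF 1^4; δ1: rk 2, SNF 1^2
degree 0: 6−4−0 = 2 → Ȟ^0 ≅ Z^2
degree 1: 6−2−4 = 0 → Ȟ^1 ≅ 0
degree 2: 2−0−2 = 0 → Ȟ^2 ≅ 0


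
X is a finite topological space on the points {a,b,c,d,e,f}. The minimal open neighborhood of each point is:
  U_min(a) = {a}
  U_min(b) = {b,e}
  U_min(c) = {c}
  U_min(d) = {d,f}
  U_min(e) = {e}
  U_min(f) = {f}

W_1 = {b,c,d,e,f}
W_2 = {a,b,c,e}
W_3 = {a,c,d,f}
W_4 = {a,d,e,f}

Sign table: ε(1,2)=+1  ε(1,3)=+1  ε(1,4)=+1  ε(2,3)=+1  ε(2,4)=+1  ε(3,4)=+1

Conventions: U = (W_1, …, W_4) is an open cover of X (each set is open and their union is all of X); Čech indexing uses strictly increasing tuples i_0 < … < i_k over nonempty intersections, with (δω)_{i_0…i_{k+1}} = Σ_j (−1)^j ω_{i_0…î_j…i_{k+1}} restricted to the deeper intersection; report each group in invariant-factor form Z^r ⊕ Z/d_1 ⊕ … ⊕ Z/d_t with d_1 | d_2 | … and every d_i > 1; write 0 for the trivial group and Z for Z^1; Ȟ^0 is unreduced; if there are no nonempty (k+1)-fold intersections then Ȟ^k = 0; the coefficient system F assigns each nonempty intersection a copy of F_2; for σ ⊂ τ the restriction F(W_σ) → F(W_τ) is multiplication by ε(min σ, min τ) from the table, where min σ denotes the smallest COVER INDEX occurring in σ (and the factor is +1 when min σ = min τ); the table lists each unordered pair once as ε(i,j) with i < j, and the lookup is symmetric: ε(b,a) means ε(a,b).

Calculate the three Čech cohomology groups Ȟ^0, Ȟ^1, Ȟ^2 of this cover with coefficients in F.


nonempty overlaps:
  W12={b,c,e} W13={c,d,f} W14={d,e,f} W23={a,c} W24={a,e} W34={a,d,f}
  W123={c} W124={e} W134={d,f} W234={a}
C dims 4,6,4; δ0: rk_F2 3; δ1: rk_F2 3
degree 0: 4−3−0 = 1 → Ȟ^0 ≅ Z/2
degree 1: 6−3−3 = 0 → Ȟ^1 ≅ 0
degree 2: 4−0−3 = 1 → Ȟ^2 ≅ Z/2

Ȟ^0(U;F) ≅ Z/2, Ȟ^1(U;F) ≅ 0 and Ȟ^2(U;F) ≅ Z/2


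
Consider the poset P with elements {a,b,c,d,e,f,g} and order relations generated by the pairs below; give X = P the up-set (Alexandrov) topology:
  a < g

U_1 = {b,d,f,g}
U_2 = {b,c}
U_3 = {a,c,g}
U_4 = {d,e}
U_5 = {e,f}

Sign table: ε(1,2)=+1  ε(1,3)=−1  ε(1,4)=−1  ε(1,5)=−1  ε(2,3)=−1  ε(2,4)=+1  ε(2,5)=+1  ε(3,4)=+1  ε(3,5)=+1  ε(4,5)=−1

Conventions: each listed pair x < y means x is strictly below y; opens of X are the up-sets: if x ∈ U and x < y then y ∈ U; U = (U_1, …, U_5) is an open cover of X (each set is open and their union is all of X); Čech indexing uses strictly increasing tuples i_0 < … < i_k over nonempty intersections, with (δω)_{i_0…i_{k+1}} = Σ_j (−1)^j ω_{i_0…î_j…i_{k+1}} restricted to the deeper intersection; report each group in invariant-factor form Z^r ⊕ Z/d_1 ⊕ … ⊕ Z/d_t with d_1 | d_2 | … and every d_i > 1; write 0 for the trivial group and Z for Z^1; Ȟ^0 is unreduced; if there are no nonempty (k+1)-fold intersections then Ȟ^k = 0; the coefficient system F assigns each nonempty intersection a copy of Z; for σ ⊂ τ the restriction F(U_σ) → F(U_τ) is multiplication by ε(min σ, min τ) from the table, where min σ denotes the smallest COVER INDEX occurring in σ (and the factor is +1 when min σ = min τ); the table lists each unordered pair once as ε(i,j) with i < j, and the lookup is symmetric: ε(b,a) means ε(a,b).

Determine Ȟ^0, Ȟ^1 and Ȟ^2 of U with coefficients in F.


Ȟ^0(U;F) ≅ 0, Ȟ^1(U;F) ≅ Z ⊕ Z/2, Ȟ^2(U;F) ≅ 0

intersection data:
  U12={b} U13={g} U14={d} U15={f} U23={c} U45={e}
C dims 5,6; δ0: rk 5, SNF 1^4·2
Ȟ^0 = (5 − 5) − 0 = 0, so Ȟ^0 ≅ 0
Ȟ^1 = (6 − 0) − 5 = 1 plus torsion [2], so Ȟ^1 ≅ Z ⊕ Z/2
Ȟ^2 = (0 − 0) − 0 = 0, so Ȟ^2 ≅ 0


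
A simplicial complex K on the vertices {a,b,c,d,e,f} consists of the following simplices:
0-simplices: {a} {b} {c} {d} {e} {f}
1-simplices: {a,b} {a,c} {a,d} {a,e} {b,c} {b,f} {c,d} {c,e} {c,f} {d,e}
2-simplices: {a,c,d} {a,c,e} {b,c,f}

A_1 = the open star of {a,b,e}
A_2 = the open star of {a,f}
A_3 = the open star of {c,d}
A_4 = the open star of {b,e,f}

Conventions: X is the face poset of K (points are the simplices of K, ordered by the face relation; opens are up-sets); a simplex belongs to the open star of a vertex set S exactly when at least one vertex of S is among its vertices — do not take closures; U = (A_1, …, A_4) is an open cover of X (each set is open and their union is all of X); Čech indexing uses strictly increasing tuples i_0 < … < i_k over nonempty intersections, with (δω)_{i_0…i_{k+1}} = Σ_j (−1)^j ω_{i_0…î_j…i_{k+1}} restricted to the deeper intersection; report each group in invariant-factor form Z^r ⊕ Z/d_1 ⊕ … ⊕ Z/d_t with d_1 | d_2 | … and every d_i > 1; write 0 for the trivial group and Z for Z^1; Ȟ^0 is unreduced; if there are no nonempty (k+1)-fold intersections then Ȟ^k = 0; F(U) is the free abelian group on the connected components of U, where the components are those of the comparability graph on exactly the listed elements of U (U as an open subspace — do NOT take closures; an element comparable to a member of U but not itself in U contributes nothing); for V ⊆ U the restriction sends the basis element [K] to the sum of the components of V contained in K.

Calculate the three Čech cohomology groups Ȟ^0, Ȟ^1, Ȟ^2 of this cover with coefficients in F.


Ȟ^0 ≅ Z,  Ȟ^1 ≅ Z^2,  Ȟ^2 ≅ 0

intersection data:
  A1={{a},{b},{e},{a,b},{a,c},{a,d},{a,e},{b,c},{b,f},{c,e},{d,e},{a,c,d},{a,c,e},{b,c,f}} A2={{a},{f},{a,b},{a,c},{a,d},{a,e},{b,f},{c,f},{a,c,d},{a,c,e},{b,c,f}} A3={{c},{d},{a,c},{a,d},{b,c},{c,d},{c,e},{c,f},{d,e},{a,c,d},{a,c,e},{b,c,f}} A4={{b},{e},{f},{a,b},{a,e},{b,c},{b,f},{c,e},{c,f},{d,e},{a,c,e},{b,c,f}}
  A12={{a},{a,b},{a,c},{a,d},{a,e},{b,f},{a,c,d},{a,c,e},{b,c,f}} A13={{a,c},{a,d},{b,c},{c,e},{d,e},{a,c,d},{a,c,e},{b,c,f}} A14={{b},{e},{a,b},{a,e},{b,c},{b,f},{c,e},{d,e},{a,c,e},{b,c,f}} A23={{a,c},{a,d},{c,f},{a,c,d},{a,c,e},{b,c,f}} A24={{f},{a,b},{a,e},{b,f},{c,f},{a,c,e},{b,c,f}} A34={{b,c},{c,e},{c,f},{d,e},{a,c,e},{b,c,f}}
  A123={{a,c},{a,d},{a,c,d},{a,c,e},{b,c,f}} A124={{a,b},{a,e},{b,f},{a,c,e},{b,c,f}} A134={{b,c},{c,e},{d,e},{a,c,e},{b,c,f}} A234={{c,f},{a,c,e},{b,c,f}}
  A1234={{a,c,e},{b,c,f}}
components per intersection:
  A1: {{a},{b},{e},{a,b},{a,c},{a,d},{a,e},{b,c},{b,f},{c,e},{d,e},{a,c,d},{a,c,e},{b,c,f}}
  A2: {{a},{a,b},{a,c},{a,d},{a,e},{a,c,d},{a,c,e}} {{f},{b,f},{c,f},{b,c,f}}
  A3: {{c},{d},{a,c},{a,d},{b,c},{c,d},{c,e},{c,f},{d,e},{a,c,d},{a,c,e},{b,c,f}}
  A4: {{b},{f},{a,b},{b,c},{b,f},{c,f},{b,c,f}} {{e},{a,e},{c,e},{d,e},{a,c,e}}
  A12: {{a},{a,b},{a,c},{a,d},{a,e},{a,c,d},{a,c,e}} {{b,f},{b,c,f}}
  A13: {{a,c},{a,d},{c,e},{a,c,d},{a,c,e}} {{b,c},{b,c,f}} {{d,e}}
  A14: {{b},{a,b},{b,c},{b,f},{b,c,f}} {{e},{a,e},{c,e},{d,e},{a,c,e}}
  A23: {{a,c},{a,d},{a,c,d},{a,c,e}} {{c,f},{b,c,f}}
  A24: {{f},{b,f},{c,f},{b,c,f}} {{a,b}} {{a,e},{a,c,e}}
  A34: {{b,c},{c,f},{b,c,f}} {{c,e},{a,c,e}} {{d,e}}
  A123: {{a,c},{a,d},{a,c,d},{a,c,e}} {{b,c,f}}
  A124: {{a,b}} {{a,e},{a,c,e}} {{b,f},{b,c,f}}
  A134: {{b,c},{b,c,f}} {{c,e},{a,c,e}} {{d,e}}
  A234: {{c,f},{b,c,f}} {{a,c,e}}
  A1234: {{a,c,e}} {{b,c,f}}
C dims 6,15,10,2; δ0: rk 5, SNF 1^5; δ1: rk 8, SNF 1^8; δ2: rk 2, SNF 1^2
Ȟ^0 = (6 − 5) − 0 = 1, so Ȟ^0 ≅ Z
Ȟ^1 = (15 − 8) − 5 = 2, so Ȟ^1 ≅ Z^2
Ȟ^2 = (10 − 2) − 8 = 0, so Ȟ^2 ≅ 0


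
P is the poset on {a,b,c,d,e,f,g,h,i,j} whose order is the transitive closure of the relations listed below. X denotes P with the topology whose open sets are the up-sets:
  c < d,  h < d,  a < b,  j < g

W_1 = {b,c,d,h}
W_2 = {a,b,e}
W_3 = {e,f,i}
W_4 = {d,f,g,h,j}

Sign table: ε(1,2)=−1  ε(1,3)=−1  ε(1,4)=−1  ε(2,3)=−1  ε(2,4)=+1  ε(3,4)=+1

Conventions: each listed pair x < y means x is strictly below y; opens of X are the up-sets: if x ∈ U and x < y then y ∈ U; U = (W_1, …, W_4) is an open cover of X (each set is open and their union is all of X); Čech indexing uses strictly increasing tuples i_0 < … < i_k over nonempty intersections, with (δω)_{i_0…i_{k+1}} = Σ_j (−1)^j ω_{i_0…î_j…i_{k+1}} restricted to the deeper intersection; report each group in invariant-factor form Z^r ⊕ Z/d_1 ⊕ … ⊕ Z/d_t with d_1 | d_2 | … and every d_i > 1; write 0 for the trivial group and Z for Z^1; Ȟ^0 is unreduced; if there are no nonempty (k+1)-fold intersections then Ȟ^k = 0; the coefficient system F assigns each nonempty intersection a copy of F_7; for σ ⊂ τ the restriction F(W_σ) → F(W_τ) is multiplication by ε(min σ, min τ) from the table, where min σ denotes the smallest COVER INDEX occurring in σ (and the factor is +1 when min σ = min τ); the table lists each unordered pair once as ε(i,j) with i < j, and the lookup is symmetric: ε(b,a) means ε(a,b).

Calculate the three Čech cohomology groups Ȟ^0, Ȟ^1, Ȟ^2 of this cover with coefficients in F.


Ȟ^0 = 0, Ȟ^1 = 0 and Ȟ^2 = 0

cover nerve:
  W12={b} W14={d,h} W23={e} W34={f}
C dims 4,4; δ0: rk_F7 4
Ȟ^0: (4−4)−0=0 ⇒ 0
Ȟ^1: (4−0)−4=0 ⇒ 0
Ȟ^2: (0−0)−0=0 ⇒ 0


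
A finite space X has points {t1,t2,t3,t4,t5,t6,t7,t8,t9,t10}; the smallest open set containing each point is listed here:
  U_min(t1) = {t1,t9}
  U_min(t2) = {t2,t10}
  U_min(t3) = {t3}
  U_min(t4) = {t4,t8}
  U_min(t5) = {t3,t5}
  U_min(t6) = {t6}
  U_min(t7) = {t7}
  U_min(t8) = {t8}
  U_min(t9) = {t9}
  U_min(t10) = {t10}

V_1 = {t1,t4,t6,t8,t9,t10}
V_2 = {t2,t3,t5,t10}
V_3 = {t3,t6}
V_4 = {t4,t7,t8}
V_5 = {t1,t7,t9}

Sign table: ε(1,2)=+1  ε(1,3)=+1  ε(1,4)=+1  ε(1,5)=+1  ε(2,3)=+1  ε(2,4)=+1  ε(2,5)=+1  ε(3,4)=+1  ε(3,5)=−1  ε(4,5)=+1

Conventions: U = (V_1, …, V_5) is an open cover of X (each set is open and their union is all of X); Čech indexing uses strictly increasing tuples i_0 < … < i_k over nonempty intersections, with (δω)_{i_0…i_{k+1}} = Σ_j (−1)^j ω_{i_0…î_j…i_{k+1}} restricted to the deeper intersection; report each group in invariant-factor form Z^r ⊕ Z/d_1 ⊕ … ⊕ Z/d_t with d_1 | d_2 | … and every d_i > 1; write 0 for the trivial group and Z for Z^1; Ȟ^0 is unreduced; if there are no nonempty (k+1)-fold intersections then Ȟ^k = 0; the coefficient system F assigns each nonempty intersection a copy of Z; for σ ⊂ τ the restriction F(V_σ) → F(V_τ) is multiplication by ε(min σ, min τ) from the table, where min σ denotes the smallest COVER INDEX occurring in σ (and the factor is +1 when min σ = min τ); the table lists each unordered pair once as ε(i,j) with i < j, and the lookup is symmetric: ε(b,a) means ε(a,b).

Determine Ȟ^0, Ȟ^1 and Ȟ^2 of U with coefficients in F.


Ȟ^0 ≅ Z, Ȟ^1 ≅ Z^2, Ȟ^2 ≅ 0

nonempty overlaps:
  V12={t10} V13={t6} V14={t4,t8} V15={t1,t9} V23={t3} V45={t7}
C dims 5,6; δ0: rk 4, SNF 1^4
degree 0: 5−4−0 = 1 → Ȟ^0 ≅ Z
degree 1: 6−0−4 = 2 → Ȟ^1 ≅ Z^2
degree 2: 0−0−0 = 0 → Ȟ^2 ≅ 0


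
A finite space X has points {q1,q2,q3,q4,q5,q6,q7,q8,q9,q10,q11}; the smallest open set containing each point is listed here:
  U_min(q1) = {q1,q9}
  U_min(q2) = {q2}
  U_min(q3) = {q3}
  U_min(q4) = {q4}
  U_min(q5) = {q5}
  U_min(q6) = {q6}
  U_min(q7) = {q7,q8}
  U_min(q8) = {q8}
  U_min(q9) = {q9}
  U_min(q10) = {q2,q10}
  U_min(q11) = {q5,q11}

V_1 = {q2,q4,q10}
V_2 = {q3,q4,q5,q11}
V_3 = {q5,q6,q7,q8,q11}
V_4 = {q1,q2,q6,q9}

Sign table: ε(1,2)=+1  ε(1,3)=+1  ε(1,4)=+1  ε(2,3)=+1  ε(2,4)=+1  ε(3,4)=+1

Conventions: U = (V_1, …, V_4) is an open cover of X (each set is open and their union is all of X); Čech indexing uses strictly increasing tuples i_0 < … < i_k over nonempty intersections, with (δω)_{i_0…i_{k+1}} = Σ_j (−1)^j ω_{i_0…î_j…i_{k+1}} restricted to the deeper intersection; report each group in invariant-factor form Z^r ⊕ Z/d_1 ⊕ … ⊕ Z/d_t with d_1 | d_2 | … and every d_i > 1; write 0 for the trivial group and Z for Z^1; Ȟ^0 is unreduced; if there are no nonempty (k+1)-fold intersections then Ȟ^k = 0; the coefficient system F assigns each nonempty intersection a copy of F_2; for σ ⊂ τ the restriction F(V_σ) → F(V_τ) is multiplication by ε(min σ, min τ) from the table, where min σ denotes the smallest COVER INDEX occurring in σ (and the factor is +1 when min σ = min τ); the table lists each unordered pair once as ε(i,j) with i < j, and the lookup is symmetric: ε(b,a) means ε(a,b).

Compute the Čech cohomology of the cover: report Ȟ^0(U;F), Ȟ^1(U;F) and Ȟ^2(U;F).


nerve of the cover:
  V12={q4} V14={q2} V23={q5,q11} V34={q6}
C dims 4,4; δ0: rk_F2 3
Ȟ^0 = (4 − 3) − 0 = 1, so Ȟ^0 ≅ Z/2
Ȟ^1 = (4 − 0) − 3 = 1, so Ȟ^1 ≅ Z/2
Ȟ^2 = (0 − 0) − 0 = 0, so Ȟ^2 ≅ 0

Ȟ^0(U;F) ≅ Z/2; Ȟ^1(U;F) ≅ Z/2; Ȟ^2(U;F) ≅ 0


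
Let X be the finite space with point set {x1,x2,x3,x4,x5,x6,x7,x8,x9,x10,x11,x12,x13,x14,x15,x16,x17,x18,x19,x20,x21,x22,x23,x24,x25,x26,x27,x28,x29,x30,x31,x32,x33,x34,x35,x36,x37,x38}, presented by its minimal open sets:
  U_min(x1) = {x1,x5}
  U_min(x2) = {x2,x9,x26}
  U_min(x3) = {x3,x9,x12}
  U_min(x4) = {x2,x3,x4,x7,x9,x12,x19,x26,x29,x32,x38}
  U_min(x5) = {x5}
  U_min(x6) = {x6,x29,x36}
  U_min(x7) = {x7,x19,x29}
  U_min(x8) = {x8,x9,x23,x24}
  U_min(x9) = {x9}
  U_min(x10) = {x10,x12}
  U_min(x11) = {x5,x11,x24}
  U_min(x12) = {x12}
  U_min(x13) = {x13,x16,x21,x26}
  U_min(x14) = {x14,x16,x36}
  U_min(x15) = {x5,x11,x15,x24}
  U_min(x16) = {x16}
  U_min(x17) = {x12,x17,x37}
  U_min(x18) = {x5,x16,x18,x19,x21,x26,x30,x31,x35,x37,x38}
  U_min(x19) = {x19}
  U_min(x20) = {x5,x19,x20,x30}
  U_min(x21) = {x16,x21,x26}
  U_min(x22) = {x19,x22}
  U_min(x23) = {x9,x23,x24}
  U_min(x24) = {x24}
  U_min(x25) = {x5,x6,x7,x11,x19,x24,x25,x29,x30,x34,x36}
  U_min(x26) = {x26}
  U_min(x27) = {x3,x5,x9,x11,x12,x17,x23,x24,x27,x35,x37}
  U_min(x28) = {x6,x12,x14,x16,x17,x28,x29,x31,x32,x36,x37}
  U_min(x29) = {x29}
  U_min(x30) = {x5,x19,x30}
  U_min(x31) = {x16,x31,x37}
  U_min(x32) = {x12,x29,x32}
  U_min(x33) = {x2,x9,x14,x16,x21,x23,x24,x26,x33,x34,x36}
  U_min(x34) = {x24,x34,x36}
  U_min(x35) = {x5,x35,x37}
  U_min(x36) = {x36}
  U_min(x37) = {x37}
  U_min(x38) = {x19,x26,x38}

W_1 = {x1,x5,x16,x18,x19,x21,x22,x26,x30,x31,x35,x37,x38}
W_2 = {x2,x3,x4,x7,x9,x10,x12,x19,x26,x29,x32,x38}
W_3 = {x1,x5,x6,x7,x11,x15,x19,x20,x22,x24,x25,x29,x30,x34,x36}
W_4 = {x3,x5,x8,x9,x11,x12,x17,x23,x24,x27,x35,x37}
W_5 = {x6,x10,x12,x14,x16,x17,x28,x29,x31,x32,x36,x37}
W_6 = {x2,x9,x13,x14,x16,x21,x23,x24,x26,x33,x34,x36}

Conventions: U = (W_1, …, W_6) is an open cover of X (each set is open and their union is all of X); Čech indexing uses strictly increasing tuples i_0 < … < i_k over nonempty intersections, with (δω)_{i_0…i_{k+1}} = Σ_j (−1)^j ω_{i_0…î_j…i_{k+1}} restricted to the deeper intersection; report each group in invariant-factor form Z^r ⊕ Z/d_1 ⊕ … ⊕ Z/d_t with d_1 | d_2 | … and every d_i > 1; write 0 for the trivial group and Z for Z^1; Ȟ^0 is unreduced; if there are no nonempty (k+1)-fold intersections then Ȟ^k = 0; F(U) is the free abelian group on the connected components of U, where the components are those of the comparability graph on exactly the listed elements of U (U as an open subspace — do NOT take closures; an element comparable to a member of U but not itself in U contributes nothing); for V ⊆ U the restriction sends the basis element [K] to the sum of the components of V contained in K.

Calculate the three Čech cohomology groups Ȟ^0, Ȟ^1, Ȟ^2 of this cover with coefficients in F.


nonempty intersections:
  W12={x19,x26,x38} W13={x1,x5,x19,x22,x30} W14={x5,x35,x37} W15={x16,x31,x37} W16={x16,x21,x26} W23={x7,x19,x29} W24={x3,x9,x12} W25={x10,x12,x29,x32} W26={x2,x9,x26} W34={x5,x11,x24} W35={x6,x29,x36} W36={x24,x34,x36} W45={x12,x17,x37} W46={x9,x23,x24} W56={x14,x16,x36}
  W123={x19} W126={x26} W134={x5} W145={x37} W156={x16} W235={x29} W245={x12} W246={x9} W346={x24} W356={x36}
components per intersection:
  W1: {x1,x5,x16,x18,x19,x21,x22,x26,x30,x31,x35,x37,x38}
  W2: {x2,x3,x4,x7,x9,x10,x12,x19,x26,x29,x32,x38}
  W3: {x1,x5,x6,x7,x11,x15,x19,x20,x22,x24,x25,x29,x30,x34,x36}
  W4: {x3,x5,x8,x9,x11,x12,x17,x23,x24,x27,x35,x37}
  W5: {x6,x10,x12,x14,x16,x17,x28,x29,x31,x32,x36,x37}
  W6: {x2,x9,x13,x14,x16,x21,x23,x24,x26,x33,x34,x36}
  W12: {x19,x26,x38}
  W13: {x1,x5,x19,x22,x30}
  W14: {x5,x35,x37}
  W15: {x16,x31,x37}
  W16: {x16,x21,x26}
  W23: {x7,x19,x29}
  W24: {x3,x9,x12}
  W25: {x10,x12,x29,x32}
  W26: {x2,x9,x26}
  W34: {x5,x11,x24}
  W35: {x6,x29,x36}
  W36: {x24,x34,x36}
  W45: {x12,x17,x37}
  W46: {x9,x23,x24}
  W56: {x14,x16,x36}
  W123: {x19}
  W126: {x26}
  W134: {x5}
  W145: {x37}
  W156: {x16}
  W235: {x29}
  W245: {x12}
  W246: {x9}
  W346: {x24}
  W356: {x36}
C dims 6,15,10; δ0: rk 5, SNF 1^5; δ1: rk 10, SNF 1^9·2
Ȟ^0: (6−5)−0=1 ⇒ Z
Ȟ^1: (15−10)−5=0 ⇒ 0
Ȟ^2: (10−0)−10=0 plus torsion [2] ⇒ Z/2

Ȟ^0 ≅ Z, Ȟ^1 ≅ 0, Ȟ^2 ≅ Z/2


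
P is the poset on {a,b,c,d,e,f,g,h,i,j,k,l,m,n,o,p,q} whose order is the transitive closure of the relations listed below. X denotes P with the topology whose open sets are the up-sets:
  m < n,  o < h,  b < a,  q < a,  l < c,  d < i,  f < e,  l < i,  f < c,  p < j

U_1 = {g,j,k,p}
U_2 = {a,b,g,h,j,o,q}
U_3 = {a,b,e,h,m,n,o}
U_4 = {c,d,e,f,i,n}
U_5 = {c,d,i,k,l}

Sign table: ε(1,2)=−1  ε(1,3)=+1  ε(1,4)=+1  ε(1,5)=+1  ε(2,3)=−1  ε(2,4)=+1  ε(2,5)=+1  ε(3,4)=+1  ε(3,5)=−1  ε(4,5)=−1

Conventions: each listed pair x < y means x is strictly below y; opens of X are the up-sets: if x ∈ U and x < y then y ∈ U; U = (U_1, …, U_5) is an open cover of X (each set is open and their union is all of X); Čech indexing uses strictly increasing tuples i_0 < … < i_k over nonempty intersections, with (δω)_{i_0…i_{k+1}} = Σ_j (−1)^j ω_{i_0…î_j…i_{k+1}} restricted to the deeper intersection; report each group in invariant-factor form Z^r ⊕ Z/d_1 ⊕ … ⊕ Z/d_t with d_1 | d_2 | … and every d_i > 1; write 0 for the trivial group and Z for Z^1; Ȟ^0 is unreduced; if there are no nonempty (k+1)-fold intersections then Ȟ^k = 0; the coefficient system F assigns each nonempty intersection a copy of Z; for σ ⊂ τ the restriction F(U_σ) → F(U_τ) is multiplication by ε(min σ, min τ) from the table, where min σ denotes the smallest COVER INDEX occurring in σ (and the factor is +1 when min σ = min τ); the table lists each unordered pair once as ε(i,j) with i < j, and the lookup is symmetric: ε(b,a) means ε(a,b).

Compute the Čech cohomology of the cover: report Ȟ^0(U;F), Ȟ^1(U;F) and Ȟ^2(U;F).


Ȟ^0 = 0, Ȟ^1 = Z/2 and Ȟ^2 = 0

nonempty intersections:
  U12={g,j} U15={k} U23={a,b,h,o} U34={e,n} U45={c,d,i}
C dims 5,5; δ0: rk 5, SNF 1^4·2
Ȟ^0: (5−5)−0=0 ⇒ 0
Ȟ^1: (5−0)−5=0 plus torsion [2] ⇒ Z/2
Ȟ^2: (0−0)−0=0 ⇒ 0


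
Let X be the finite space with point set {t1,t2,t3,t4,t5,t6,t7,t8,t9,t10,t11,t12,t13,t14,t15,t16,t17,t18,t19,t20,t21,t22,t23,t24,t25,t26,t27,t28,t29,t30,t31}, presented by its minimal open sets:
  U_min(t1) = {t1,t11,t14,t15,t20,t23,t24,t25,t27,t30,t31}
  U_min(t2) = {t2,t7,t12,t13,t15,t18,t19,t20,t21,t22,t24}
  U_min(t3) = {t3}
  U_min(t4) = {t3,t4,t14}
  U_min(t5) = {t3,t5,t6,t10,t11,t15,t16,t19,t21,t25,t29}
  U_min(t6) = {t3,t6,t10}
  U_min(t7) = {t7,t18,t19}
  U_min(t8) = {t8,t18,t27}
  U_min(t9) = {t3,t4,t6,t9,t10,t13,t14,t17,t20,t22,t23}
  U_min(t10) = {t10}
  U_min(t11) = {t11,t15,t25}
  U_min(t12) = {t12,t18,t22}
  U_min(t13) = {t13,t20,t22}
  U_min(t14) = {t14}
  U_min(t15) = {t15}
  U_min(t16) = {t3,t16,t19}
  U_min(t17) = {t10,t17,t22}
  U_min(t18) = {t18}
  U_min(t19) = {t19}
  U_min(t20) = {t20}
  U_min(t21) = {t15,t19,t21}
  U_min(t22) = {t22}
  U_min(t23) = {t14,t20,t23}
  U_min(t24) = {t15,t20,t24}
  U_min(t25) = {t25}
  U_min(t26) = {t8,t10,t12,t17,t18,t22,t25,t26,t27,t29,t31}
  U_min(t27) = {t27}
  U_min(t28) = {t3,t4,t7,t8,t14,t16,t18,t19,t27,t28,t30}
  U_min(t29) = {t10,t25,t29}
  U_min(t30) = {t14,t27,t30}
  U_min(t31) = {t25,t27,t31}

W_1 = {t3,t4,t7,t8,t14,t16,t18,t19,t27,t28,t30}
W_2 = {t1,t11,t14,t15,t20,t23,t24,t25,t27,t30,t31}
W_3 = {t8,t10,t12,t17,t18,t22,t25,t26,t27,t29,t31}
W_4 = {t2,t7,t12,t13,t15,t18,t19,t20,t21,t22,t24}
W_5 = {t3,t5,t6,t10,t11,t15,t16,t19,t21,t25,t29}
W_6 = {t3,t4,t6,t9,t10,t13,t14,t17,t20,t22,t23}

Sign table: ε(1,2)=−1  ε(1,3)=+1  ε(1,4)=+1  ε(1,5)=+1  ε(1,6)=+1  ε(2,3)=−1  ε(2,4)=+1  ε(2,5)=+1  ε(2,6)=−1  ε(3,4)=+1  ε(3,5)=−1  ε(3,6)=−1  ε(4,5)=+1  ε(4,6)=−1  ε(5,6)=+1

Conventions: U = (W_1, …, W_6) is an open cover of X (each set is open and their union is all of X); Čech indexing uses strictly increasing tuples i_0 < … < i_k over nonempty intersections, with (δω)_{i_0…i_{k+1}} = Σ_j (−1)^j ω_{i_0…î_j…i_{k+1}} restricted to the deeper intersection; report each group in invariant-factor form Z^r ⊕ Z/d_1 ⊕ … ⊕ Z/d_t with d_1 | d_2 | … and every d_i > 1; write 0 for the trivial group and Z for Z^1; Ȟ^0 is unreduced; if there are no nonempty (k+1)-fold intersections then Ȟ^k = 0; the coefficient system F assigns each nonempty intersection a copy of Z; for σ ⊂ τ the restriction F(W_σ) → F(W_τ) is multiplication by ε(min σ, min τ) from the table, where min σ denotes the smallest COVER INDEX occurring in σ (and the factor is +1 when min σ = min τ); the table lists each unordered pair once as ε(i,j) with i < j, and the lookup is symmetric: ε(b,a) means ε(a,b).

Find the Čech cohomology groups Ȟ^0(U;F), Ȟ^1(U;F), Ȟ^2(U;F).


nerve of the cover:
  W12={t14,t27,t30} W13={t8,t18,t27} W14={t7,t18,t19} W15={t3,t16,t19} W16={t3,t4,t14} W23={t25,t27,t31} W24={t15,t20,t24} W25={t11,t15,t25} W26={t14,t20,t23} W34={t12,t18,t22} W35={t10,t25,t29} W36={t10,t17,t22} W45={t15,t19,t21} W46={t13,t20,t22} W56={t3,t6,t10}
  W123={t27} W126={t14} W134={t18} W145={t19} W156={t3} W235={t25} W245={t15} W246={t20} W346={t22} W356={t10}
C dims 6,15,10; δ0: rk 6, SNF 1^5·2; δ1: rk 9, SNF 1^9
Ȟ^0 = (6 − 6) − 0 = 0, so Ȟ^0 ≅ 0
Ȟ^1 = (15 − 9) − 6 = 0 plus torsion [2], so Ȟ^1 ≅ Z/2
Ȟ^2 = (10 − 0) − 9 = 1, so Ȟ^2 ≅ Z

Ȟ^0 ≅ 0,  Ȟ^1 ≅ Z/2,  Ȟ^2 ≅ Z


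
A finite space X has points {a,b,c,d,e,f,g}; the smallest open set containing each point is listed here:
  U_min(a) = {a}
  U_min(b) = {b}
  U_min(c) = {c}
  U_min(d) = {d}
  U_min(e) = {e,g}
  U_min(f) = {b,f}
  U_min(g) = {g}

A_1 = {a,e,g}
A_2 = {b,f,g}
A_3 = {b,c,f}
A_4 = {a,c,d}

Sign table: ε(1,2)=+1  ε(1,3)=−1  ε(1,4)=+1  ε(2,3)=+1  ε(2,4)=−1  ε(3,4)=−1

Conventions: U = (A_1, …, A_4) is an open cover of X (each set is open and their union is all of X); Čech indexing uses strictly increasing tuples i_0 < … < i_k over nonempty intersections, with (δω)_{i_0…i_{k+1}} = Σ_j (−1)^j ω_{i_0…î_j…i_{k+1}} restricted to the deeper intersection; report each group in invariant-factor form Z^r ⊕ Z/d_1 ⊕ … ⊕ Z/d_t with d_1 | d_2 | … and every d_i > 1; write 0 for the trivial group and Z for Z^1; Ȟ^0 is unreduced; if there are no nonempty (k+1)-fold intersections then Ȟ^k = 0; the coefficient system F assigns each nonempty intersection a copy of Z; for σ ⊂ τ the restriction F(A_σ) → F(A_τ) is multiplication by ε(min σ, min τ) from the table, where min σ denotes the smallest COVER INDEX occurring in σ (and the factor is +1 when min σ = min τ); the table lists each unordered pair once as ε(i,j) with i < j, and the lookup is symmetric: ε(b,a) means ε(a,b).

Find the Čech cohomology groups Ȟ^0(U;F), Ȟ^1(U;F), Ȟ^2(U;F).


nonempty intersections:
  A12={g} A14={a} A23={b,f} A34={c}
C dims 4,4; δ0: rk 4, SNF 1^3·2
Ȟ^0: (4−4)−0=0 ⇒ 0
Ȟ^1: (4−0)−4=0 plus torsion [2] ⇒ Z/2
Ȟ^2: (0−0)−0=0 ⇒ 0

Ȟ^0(U;F) ≅ 0, Ȟ^1(U;F) ≅ Z/2, Ȟ^2(U;F) ≅ 0


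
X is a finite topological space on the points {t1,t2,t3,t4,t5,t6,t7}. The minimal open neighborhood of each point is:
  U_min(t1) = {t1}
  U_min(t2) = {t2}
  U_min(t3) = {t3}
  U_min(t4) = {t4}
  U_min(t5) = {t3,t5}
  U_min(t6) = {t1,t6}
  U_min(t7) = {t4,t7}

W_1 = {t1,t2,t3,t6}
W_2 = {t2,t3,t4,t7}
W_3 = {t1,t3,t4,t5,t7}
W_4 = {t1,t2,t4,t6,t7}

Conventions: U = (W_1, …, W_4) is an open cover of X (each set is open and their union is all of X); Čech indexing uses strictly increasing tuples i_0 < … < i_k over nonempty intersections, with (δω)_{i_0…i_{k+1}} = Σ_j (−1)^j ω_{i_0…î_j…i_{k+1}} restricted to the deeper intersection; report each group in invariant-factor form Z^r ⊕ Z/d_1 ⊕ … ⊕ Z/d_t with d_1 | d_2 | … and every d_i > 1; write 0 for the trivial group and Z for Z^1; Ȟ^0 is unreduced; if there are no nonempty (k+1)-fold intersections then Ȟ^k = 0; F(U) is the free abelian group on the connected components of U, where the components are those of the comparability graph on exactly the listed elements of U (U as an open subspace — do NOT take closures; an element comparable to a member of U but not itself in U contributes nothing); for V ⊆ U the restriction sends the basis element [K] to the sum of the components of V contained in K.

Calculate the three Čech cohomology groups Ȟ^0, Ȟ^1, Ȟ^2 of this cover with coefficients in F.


Ȟ^0 = Z^4,  Ȟ^1 = 0,  Ȟ^2 = 0

cover nerve:
  W12={t2,t3} W13={t1,t3} W14={t1,t2,t6} W23={t3,t4,t7} W24={t2,t4,t7} W34={t1,t4,t7}
  W123={t3} W124={t2} W134={t1} W234={t4,t7}
components per intersection:
  W1: {t1,t6} {t2} {t3}
  W2: {t2} {t3} {t4,t7}
  W3: {t1} {t3,t5} {t4,t7}
  W4: {t1,t6} {t2} {t4,t7}
  W12: {t2} {t3}
  W13: {t1} {t3}
  W14: {t1,t6} {t2}
  W23: {t3} {t4,t7}
  W24: {t2} {t4,t7}
  W34: {t1} {t4,t7}
  W123: {t3}
  W124: {t2}
  W134: {t1}
  W234: {t4,t7}
C dims 12,12,4; δ0: rk 8, SNF 1^8; δ1: rk 4, SNF 1^4
Ȟ^0: (12−8)−0=4 ⇒ Z^4
Ȟ^1: (12−4)−8=0 ⇒ 0
Ȟ^2: (4−0)−4=0 ⇒ 0


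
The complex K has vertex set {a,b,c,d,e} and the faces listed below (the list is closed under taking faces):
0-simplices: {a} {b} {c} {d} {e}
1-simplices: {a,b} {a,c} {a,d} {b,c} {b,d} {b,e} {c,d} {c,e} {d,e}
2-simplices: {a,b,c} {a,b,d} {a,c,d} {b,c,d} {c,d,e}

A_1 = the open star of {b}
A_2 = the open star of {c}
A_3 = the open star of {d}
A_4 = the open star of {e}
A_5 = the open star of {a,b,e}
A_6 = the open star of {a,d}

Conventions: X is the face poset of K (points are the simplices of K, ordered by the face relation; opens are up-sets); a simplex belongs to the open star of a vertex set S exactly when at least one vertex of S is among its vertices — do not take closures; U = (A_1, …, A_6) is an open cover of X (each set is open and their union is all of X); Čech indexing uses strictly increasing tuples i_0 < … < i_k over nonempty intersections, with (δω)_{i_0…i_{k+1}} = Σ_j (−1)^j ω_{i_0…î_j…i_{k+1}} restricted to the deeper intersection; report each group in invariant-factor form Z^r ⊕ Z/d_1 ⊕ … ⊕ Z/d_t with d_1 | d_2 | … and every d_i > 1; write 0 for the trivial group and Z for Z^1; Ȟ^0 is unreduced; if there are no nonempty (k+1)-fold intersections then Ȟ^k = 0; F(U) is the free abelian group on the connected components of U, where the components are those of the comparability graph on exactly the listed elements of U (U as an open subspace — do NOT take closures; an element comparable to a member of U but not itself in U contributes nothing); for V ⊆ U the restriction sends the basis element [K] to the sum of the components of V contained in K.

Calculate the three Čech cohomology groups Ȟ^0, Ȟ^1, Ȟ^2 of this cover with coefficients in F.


Ȟ^0(U;F) ≅ Z; Ȟ^1(U;F) ≅ Z; Ȟ^2(U;F) ≅ Z

nerve simplices:
  A1={{b},{a,b},{b,c},{b,d},{b,e},{a,b,c},{a,b,d},{b,c,d}} A2={{c},{a,c},{b,c},{c,d},{c,e},{a,b,c},{a,c,d},{b,c,d},{c,d,e}} A3={{d},{a,d},{b,d},{c,d},{d,e},{a,b,d},{a,c,d},{b,c,d},{c,d,e}} A4={{e},{b,e},{c,e},{d,e},{c,d,e}} A5={{a},{b},{e},{a,b},{a,c},{a,d},{b,c},{b,d},{b,e},{c,e},{d,e},{a,b,c},{a,b,d},{a,c,d},{b,c,d},{c,d,e}} A6={{a},{d},{a,b},{a,c},{a,d},{b,d},{c,d},{d,e},{a,b,c},{a,b,d},{a,c,d},{b,c,d},{c,d,e}}
  A12={{b,c},{a,b,c},{b,c,d}} A13={{b,d},{a,b,d},{b,c,d}} A14={{b,e}} A15={{b},{a,b},{b,c},{b,d},{b,e},{a,b,c},{a,b,d},{b,c,d}} A16={{a,b},{b,d},{a,b,c},{a,b,d},{b,c,d}} A23={{c,d},{a,c,d},{b,c,d},{c,d,e}} A24={{c,e},{c,d,e}} A25={{a,c},{b,c},{c,e},{a,b,c},{a,c,d},{b,c,d},{c,d,e}} A26={{a,c},{c,d},{a,b,c},{a,c,d},{b,c,d},{c,d,e}} A34={{d,e},{c,d,e}} A35={{a,d},{b,d},{d,e},{a,b,d},{a,c,d},{b,c,d},{c,d,e}} A36={{d},{a,d},{b,d},{c,d},{d,e},{a,b,d},{a,c,d},{b,c,d},{c,d,e}} A45={{e},{b,e},{c,e},{d,e},{c,d,e}} A46={{d,e},{c,d,e}} A56={{a},{a,b},{a,c},{a,d},{b,d},{d,e},{a,b,c},{a,b,d},{a,c,d},{b,c,d},{c,d,e}}
  A123={{b,c,d}} A125={{b,c},{a,b,c},{b,c,d}} A126={{a,b,c},{b,c,d}} A135={{b,d},{a,b,d},{b,c,d}} A136={{b,d},{a,b,d},{b,c,d}} A145={{b,e}} A156={{a,b},{b,d},{a,b,c},{a,b,d},{b,c,d}} A234={{c,d,e}} A235={{a,c,d},{b,c,d},{c,d,e}} A236={{c,d},{a,c,d},{b,c,d},{c,d,e}} A245={{c,e},{c,d,e}} A246={{c,d,e}} A256={{a,c},{a,b,c},{a,c,d},{b,c,d},{c,d,e}} A345={{d,e},{c,d,e}} A346={{d,e},{c,d,e}} A356={{a,d},{b,d},{d,e},{a,b,d},{a,c,d},{b,c,d},{c,d,e}} A456={{d,e},{c,d,e}}
  A1235={{b,c,d}} A1236={{b,c,d}} A1256={{a,b,c},{b,c,d}} A1356={{b,d},{a,b,d},{b,c,d}} A2345={{c,d,e}} A2346={{c,d,e}} A2356={{a,c,d},{b,c,d},{c,d,e}} A2456={{c,d,e}} A3456={{d,e},{c,d,e}}
  A12356={{b,c,d}} A23456={{c,d,e}}
components per intersection:
  A1: {{b},{a,b},{b,c},{b,d},{b,e},{a,b,c},{a,b,d},{b,c,d}}
  A2: {{c},{a,c},{b,c},{c,d},{c,e},{a,b,c},{a,c,d},{b,c,d},{c,d,e}}
  A3: {{d},{a,d},{b,d},{c,d},{d,e},{a,b,d},{a,c,d},{b,c,d},{c,d,e}}
  A4: {{e},{b,e},{c,e},{d,e},{c,d,e}}
  A5: {{a},{b},{e},{a,b},{a,c},{a,d},{b,c},{b,d},{b,e},{c,e},{d,e},{a,b,c},{a,b,d},{a,c,d},{b,c,d},{c,d,e}}
  A6: {{a},{d},{a,b},{a,c},{a,d},{b,d},{c,d},{d,e},{a,b,c},{a,b,d},{a,c,d},{b,c,d},{c,d,e}}
  A12: {{b,c},{a,b,c},{b,c,d}}
  A13: {{b,d},{a,b,d},{b,c,d}}
  A14: {{b,e}}
  A15: {{b},{a,b},{b,c},{b,d},{b,e},{a,b,c},{a,b,d},{b,c,d}}
  A16: {{a,b},{b,d},{a,b,c},{a,b,d},{b,c,d}}
  A23: {{c,d},{a,c,d},{b,c,d},{c,d,e}}
  A24: {{c,e},{c,d,e}}
  A25: {{a,c},{b,c},{a,b,c},{a,c,d},{b,c,d}} {{c,e},{c,d,e}}
  A26: {{a,c},{c,d},{a,b,c},{a,c,d},{b,c,d},{c,d,e}}
  A34: {{d,e},{c,d,e}}
  A35: {{a,d},{b,d},{a,b,d},{a,c,d},{b,c,d}} {{d,e},{c,d,e}}
  A36: {{d},{a,d},{b,d},{c,d},{d,e},{a,b,d},{a,c,d},{b,c,d},{c,d,e}}
  A45: {{e},{b,e},{c,e},{d,e},{c,d,e}}
  A46: {{d,e},{c,d,e}}
  A56: {{a},{a,b},{a,c},{a,d},{b,d},{a,b,c},{a,b,d},{a,c,d},{b,c,d}} {{d,e},{c,d,e}}
  A123: {{b,c,d}}
  A125: {{b,c},{a,b,c},{b,c,d}}
  A126: {{a,b,c}} {{b,c,d}}
  A135: {{b,d},{a,b,d},{b,c,d}}
  A136: {{b,d},{a,b,d},{b,c,d}}
  A145: {{b,e}}
  A156: {{a,b},{b,d},{a,b,c},{a,b,d},{b,c,d}}
  A234: {{c,d,e}}
  A235: {{a,c,d}} {{b,c,d}} {{c,d,e}}
  A236: {{c,d},{a,c,d},{b,c,d},{c,d,e}}
  A245: {{c,e},{c,d,e}}
  A246: {{c,d,e}}
  A256: {{a,c},{a,b,c},{a,c,d}} {{b,c,d}} {{c,d,e}}
  A345: {{d,e},{c,d,e}}
  A346: {{d,e},{c,d,e}}
  A356: {{a,d},{b,d},{a,b,d},{a,c,d},{b,c,d}} {{d,e},{c,d,e}}
  A456: {{d,e},{c,d,e}}
  A1235: {{b,c,d}}
  A1236: {{b,c,d}}
  A1256: {{a,b,c}} {{b,c,d}}
  A1356: {{b,d},{a,b,d},{b,c,d}}
  A2345: {{c,d,e}}
  A2346: {{c,d,e}}
  A2356: {{a,c,d}} {{b,c,d}} {{c,d,e}}
  A2456: {{c,d,e}}
  A3456: {{d,e},{c,d,e}}
  A12356: {{b,c,d}}
  A23456: {{c,d,e}}
C dims 6,18,23,12; δ0: rk 5, SNF 1^5; δ1: rk 12, SNF 1^12; δ2: rk 10, SNF 1^10
degree 0: 6−5−0 = 1 → Ȟ^0 ≅ Z
degree 1: 18−12−5 = 1 → Ȟ^1 ≅ Z
degree 2: 23−10−12 = 1 → Ȟ^2 ≅ Z


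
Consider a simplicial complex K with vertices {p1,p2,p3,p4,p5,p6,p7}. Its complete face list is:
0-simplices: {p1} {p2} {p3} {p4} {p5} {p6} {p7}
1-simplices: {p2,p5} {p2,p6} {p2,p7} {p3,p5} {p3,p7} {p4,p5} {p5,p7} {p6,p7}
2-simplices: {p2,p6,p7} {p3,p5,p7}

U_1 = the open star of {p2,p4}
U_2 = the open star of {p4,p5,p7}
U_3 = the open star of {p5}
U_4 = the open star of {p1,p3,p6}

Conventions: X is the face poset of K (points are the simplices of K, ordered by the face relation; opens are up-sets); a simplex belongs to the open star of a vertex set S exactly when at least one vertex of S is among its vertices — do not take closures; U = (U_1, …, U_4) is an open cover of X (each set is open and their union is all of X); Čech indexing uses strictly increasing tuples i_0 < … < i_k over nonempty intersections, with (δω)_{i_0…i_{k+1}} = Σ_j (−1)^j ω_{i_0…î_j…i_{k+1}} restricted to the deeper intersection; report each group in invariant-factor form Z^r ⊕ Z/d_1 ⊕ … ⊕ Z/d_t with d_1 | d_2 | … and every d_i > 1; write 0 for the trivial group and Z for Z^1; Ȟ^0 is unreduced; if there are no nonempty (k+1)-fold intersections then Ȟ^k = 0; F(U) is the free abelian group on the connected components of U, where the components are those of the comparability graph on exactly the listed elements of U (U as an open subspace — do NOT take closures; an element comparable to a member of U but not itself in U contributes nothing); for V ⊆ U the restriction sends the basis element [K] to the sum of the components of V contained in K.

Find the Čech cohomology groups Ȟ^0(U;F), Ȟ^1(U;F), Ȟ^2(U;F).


intersection data:
  U1={{p2},{p4},{p2,p5},{p2,p6},{p2,p7},{p4,p5},{p2,p6,p7}} U2={{p4},{p5},{p7},{p2,p5},{p2,p7},{p3,p5},{p3,p7},{p4,p5},{p5,p7},{p6,p7},{p2,p6,p7},{p3,p5,p7}} U3={{p5},{p2,p5},{p3,p5},{p4,p5},{p5,p7},{p3,p5,p7}} U4={{p1},{p3},{p6},{p2,p6},{p3,p5},{p3,p7},{p6,p7},{p2,p6,p7},{p3,p5,p7}}
  U12={{p4},{p2,p5},{p2,p7},{p4,p5},{p2,p6,p7}} U13={{p2,p5},{p4,p5}} U14={{p2,p6},{p2,p6,p7}} U23={{p5},{p2,p5},{p3,p5},{p4,p5},{p5,p7},{p3,p5,p7}} U24={{p3,p5},{p3,p7},{p6,p7},{p2,p6,p7},{p3,p5,p7}} U34={{p3,p5},{p3,p5,p7}}
  U123={{p2,p5},{p4,p5}} U124={{p2,p6,p7}} U234={{p3,p5},{p3,p5,p7}}
components per intersection:
  U1: {{p2},{p2,p5},{p2,p6},{p2,p7},{p2,p6,p7}} {{p4},{p4,p5}}
  U2: {{p4},{p5},{p7},{p2,p5},{p2,p7},{p3,p5},{p3,p7},{p4,p5},{p5,p7},{p6,p7},{p2,p6,p7},{p3,p5,p7}}
  U3: {{p5},{p2,p5},{p3,p5},{p4,p5},{p5,p7},{p3,p5,p7}}
  U4: {{p1}} {{p3},{p3,p5},{p3,p7},{p3,p5,p7}} {{p6},{p2,p6},{p6,p7},{p2,p6,p7}}
  U12: {{p4},{p4,p5}} {{p2,p5}} {{p2,p7},{p2,p6,p7}}
  U13: {{p2,p5}} {{p4,p5}}
  U14: {{p2,p6},{p2,p6,p7}}
  U23: {{p5},{p2,p5},{p3,p5},{p4,p5},{p5,p7},{p3,p5,p7}}
  U24: {{p3,p5},{p3,p7},{p3,p5,p7}} {{p6,p7},{p2,p6,p7}}
  U34: {{p3,p5},{p3,p5,p7}}
  U123: {{p2,p5}} {{p4,p5}}
  U124: {{p2,p6,p7}}
  U234: {{p3,p5},{p3,p5,p7}}
C dims 7,10,4; δ0: rk 5, SNF 1^5; δ1: rk 4, SNF 1^4
Ȟ^0 = (7 − 5) − 0 = 2, so Ȟ^0 ≅ Z^2
Ȟ^1 = (10 − 4) − 5 = 1, so Ȟ^1 ≅ Z
Ȟ^2 = (4 − 0) − 4 = 0, so Ȟ^2 ≅ 0

Ȟ^0 = Z^2,  Ȟ^1 = Z,  Ȟ^2 = 0
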